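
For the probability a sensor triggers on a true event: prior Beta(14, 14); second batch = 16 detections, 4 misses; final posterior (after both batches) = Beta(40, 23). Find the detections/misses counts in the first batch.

Sequential conjugate updates are equivalent to a single update on the pooled data, so total successes = posterior α − prior α and total failures = posterior β − prior β.
Total across both batches: 40−14=26 detections, 23−14=9 misses.
Subtract the second batch: 26−16=10 detections and 9−4=5 misses.

10 detections and 5 misses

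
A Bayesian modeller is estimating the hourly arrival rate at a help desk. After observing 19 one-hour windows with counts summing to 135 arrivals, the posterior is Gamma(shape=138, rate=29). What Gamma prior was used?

Gamma–Poisson conjugacy: posterior shape = α + Σxᵢ, posterior rate = β + n.
So α = 138 − 135 = 3 and β = 29 − 19 = 10.

Gamma(shape=3, rate=10)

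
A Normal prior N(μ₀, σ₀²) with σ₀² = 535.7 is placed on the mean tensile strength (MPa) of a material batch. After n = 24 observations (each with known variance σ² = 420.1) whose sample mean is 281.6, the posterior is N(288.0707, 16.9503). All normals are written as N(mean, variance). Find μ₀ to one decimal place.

The posterior mean is a precision-weighted average: μ_n = (τ₀μ₀ + τ_data·x̄)/(τ₀+τ_data), with τ₀=1/σ₀² and τ_data=n/σ².
Here τ₀ = 1/535.7 = 0.001867 and τ_data = 24/420.1 = 0.057129, so τ_n = 0.058996.
Rearranging for μ₀: μ₀ = (μ_n·τ_n − τ_data·x̄)/τ₀ = (288.0707·0.058996 − 0.057129·281.6) / 0.001867 = 0.907493/0.001867 ≈ 486.1.

μ₀ = 486.1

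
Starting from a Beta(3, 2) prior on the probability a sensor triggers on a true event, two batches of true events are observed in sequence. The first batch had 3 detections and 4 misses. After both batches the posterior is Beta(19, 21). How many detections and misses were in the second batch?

Because Beta–binomial updating is additive in the counts, the combined data contributed (α_post−α_prior, β_post−β_prior) successes and failures.
Total across both batches: 19−3=16 detections, 21−2=19 misses.
Subtract the first batch: 16−3=13 detections and 19−4=15 misses.

13 detections and 15 misses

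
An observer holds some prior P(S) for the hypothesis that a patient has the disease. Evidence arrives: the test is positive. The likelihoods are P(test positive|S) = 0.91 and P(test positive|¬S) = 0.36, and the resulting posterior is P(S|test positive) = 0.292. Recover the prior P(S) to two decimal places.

In odds form, posterior odds = prior odds × likelihood ratio, so prior odds = posterior odds ÷ LR.
Posterior odds = 0.292/(1−0.292) = 0.4124. LR = 0.91/0.36 = 2.5278.
Prior odds = 0.4124/2.5278 = 0.1631, so P(S) = 0.1631/(1+0.1631) ≈ 0.14.

P(S) = 0.14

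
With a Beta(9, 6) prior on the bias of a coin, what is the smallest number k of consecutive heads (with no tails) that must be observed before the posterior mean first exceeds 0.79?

k = 14

After k heads and 0 tails the posterior is Beta(9+k, 6), with mean (9+k)/(9+6+k).
Set (9+k)/(15+k) > 0.79 and solve: k > (0.79·15 − 9)/(1 − 0.79) = 13.571.
The smallest integer exceeding 13.571 is 14.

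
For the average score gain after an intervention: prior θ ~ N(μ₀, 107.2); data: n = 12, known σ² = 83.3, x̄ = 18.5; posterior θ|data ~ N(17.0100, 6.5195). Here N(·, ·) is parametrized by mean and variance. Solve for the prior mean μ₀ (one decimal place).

μ₀ = -6.0

With known observation variance, the Normal–Normal posterior has precision τ_n = τ₀ + n/σ² and mean μ_n = (τ₀μ₀ + (n/σ²)x̄)/τ_n.
Here τ₀ = 1/107.2 = 0.009328 and τ_data = 12/83.3 = 0.144058, so τ_n = 0.153386.
Rearranging for μ₀: μ₀ = (μ_n·τ_n − τ_data·x̄)/τ₀ = (17.0100·0.153386 − 0.144058·18.5) / 0.009328 = -0.055977/0.009328 ≈ -6.0.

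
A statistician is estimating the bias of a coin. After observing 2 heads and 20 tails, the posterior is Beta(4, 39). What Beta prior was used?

Beta(2, 19)

Under Beta–binomial conjugacy the posterior parameters are (α+s, β+f).
So α = 4 − 2 = 2 and β = 39 − 20 = 19.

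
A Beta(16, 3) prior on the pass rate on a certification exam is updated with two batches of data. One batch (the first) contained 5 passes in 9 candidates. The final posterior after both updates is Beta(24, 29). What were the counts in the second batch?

Because Beta–binomial updating is additive in the counts, the combined data contributed (α_post−α_prior, β_post−β_prior) successes and failures.
Total across both batches: 24−16=8 passes, 29−3=26 failures.
Subtract the first batch: 8−5=3 passes and 26−4=22 failures.

3 passes and 22 failures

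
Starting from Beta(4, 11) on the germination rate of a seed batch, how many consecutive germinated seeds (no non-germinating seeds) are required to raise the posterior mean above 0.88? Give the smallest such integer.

k = 77

After k germinated seeds and 0 non-germinating seeds the posterior is Beta(4+k, 11), with mean (4+k)/(4+11+k).
Set (4+k)/(15+k) > 0.88 and solve: k > (0.88·15 − 4)/(1 − 0.88) = 76.667.
The smallest integer exceeding 76.667 is 77.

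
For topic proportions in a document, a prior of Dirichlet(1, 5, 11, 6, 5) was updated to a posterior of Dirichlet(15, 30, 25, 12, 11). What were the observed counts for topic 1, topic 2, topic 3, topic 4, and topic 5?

counts (14, 25, 14, 6, 6)

For a Dirichlet(α) prior with multinomial counts c, the posterior is Dirichlet(α + c) componentwise.
Counts are posterior − prior componentwise: 15−1=14, 30−5=25, 25−11=14, 12−6=6, 11−5=6.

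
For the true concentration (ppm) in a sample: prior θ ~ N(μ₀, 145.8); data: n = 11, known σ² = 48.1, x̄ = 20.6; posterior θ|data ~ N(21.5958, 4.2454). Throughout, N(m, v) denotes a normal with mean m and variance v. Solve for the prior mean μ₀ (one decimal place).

μ₀ = 54.8

With known observation variance, the Normal–Normal posterior has precision τ_n = τ₀ + n/σ² and mean μ_n = (τ₀μ₀ + (n/σ²)x̄)/τ_n.
Here τ₀ = 1/145.8 = 0.006859 and τ_data = 11/48.1 = 0.228690, so τ_n = 0.235549.
Rearranging for μ₀: μ₀ = (μ_n·τ_n − τ_data·x̄)/τ₀ = (21.5958·0.235549 − 0.228690·20.6) / 0.006859 = 0.375855/0.006859 ≈ 54.8.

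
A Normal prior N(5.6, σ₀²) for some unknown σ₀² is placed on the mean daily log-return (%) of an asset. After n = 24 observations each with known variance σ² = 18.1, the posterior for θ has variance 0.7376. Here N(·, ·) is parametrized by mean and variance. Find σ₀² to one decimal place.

For the Normal–Normal model with known σ², precisions add: τ_n = τ₀ + n/σ².
So 1/σ₀² = 1/0.7376 − 24/18.1 = 1.355748 − 1.325967 = 0.029781.
Hence σ₀² = 1/0.029781 ≈ 33.6.

σ₀² = 33.6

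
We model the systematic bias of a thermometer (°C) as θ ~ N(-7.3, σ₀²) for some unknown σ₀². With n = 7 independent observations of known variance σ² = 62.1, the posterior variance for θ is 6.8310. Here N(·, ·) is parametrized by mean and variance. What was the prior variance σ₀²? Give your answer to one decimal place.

σ₀² = 29.7

For the Normal–Normal model with known σ², precisions add: τ_n = τ₀ + n/σ².
So 1/σ₀² = 1/6.8310 − 7/62.1 = 0.146391 − 0.112721 = 0.033670.
Hence σ₀² = 1/0.033670 ≈ 29.7.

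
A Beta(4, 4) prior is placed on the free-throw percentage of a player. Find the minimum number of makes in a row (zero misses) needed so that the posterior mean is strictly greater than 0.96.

k = 93

After k makes and 0 misses the posterior is Beta(4+k, 4), with mean (4+k)/(4+4+k).
Set (4+k)/(8+k) > 0.96 and solve: k > (0.96·8 − 4)/(1 − 0.96) = 92.000.
The smallest integer exceeding 92.000 is 93, and checking k=93: (97)/(101) = 0.9604 > 0.96.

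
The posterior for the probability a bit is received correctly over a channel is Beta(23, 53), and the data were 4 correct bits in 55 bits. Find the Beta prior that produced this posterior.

Beta(19, 2)

Under Beta–binomial conjugacy the posterior parameters are (a+s, b+f).
Subtract the data counts: 23−4=19, 53−51=2.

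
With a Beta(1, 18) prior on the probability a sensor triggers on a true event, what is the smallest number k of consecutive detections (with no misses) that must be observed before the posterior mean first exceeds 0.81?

After k detections and 0 misses the posterior is Beta(1+k, 18), with mean (1+k)/(1+18+k).
Set (1+k)/(19+k) > 0.81 and solve: k > (0.81·19 − 1)/(1 − 0.81) = 75.737.
The smallest integer exceeding 75.737 is 76, and checking k=76: (77)/(95) = 0.8105 > 0.81.

k = 76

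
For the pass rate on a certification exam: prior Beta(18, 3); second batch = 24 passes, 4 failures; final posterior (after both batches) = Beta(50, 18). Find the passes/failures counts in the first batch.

8 passes and 11 failures

Because Beta–binomial updating is additive in the counts, the combined data contributed (α_post−α_prior, β_post−β_prior) successes and failures.
Total across both batches: 50−18=32 passes, 18−3=15 failures.
Subtract the second batch: 32−24=8 passes and 15−4=11 failures.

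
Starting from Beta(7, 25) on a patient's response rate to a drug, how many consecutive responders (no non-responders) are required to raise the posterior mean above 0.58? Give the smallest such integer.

After k responders and 0 non-responders the posterior is Beta(7+k, 25), with mean (7+k)/(7+25+k).
Set (7+k)/(32+k) > 0.58 and solve: k > (0.58·32 − 7)/(1 − 0.58) = 27.524.
The smallest integer exceeding 27.524 is 28, and checking k=28: (35)/(60) = 0.5833 > 0.58.

k = 28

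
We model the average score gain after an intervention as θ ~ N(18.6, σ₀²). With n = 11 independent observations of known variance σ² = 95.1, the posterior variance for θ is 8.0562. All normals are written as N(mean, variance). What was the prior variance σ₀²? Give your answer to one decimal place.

σ₀² = 118.2

Posterior precision equals prior precision plus data precision: 1/σ_n² = 1/σ₀² + n/σ².
So 1/σ₀² = 1/8.0562 − 11/95.1 = 0.124128 − 0.115668 = 0.008460.
Hence σ₀² = 1/0.008460 ≈ 118.2.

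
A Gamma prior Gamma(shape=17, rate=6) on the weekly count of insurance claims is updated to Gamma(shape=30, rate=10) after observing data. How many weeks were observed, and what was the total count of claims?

Gamma–Poisson conjugacy: posterior shape = α + Σxᵢ, posterior rate = β + n.
Matching: Σxᵢ = 30 − 17 = 13 and n = 10 − 6 = 4.

n = 4 weeks with total 13 claims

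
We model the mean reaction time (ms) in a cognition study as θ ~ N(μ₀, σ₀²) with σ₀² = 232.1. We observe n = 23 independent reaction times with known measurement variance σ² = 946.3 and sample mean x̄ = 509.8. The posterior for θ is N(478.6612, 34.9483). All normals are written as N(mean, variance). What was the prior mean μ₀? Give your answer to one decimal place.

With known observation variance, the Normal–Normal posterior has precision τ_n = τ₀ + n/σ² and mean μ_n = (τ₀μ₀ + (n/σ²)x̄)/τ_n.
Here τ₀ = 1/232.1 = 0.004308 and τ_data = 23/946.3 = 0.024305, so τ_n = 0.028613.
Rearranging for μ₀: μ₀ = (μ_n·τ_n − τ_data·x̄)/τ₀ = (478.6612·0.028613 − 0.024305·509.8) / 0.004308 = 1.305244/0.004308 ≈ 303.0.

μ₀ = 303.0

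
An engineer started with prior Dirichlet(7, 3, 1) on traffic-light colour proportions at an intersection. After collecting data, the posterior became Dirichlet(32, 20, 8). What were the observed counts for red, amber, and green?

For a Dirichlet(α) prior with multinomial counts c, the posterior is Dirichlet(α + c) componentwise.
Counts are posterior − prior componentwise: 32−7=25, 20−3=17, 8−1=7.

counts (25, 17, 7)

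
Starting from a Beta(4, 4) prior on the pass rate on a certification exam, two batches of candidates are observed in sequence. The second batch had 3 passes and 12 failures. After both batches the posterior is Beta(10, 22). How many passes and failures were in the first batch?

Sequential conjugate updates are equivalent to a single update on the pooled data, so total successes = posterior α − prior α and total failures = posterior β − prior β.
Total across both batches: 10−4=6 passes, 22−4=18 failures.
Subtract the second batch: 6−3=3 passes and 18−12=6 failures.

3 passes and 6 failures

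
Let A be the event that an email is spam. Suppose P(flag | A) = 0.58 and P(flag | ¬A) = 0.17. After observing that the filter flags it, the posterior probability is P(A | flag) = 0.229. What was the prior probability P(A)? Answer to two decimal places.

In odds form, posterior odds = prior odds × likelihood ratio, so prior odds = posterior odds ÷ LR.
Posterior odds = 0.229/(1−0.229) = 0.2970. LR = 0.58/0.17 = 3.4118.
Prior odds = 0.2970/3.4118 = 0.0871, so P(A) = 0.0871/(1+0.0871) ≈ 0.08.

P(A) = 0.08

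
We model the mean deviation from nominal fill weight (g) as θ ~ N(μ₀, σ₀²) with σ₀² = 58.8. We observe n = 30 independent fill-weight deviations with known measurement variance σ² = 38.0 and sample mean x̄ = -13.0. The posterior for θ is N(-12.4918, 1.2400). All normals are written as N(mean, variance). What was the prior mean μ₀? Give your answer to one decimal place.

μ₀ = 11.1

The posterior mean is a precision-weighted average: μ_n = (τ₀μ₀ + τ_data·x̄)/(τ₀+τ_data), with τ₀=1/σ₀² and τ_data=n/σ².
Here τ₀ = 1/58.8 = 0.017007 and τ_data = 30/38.0 = 0.789474, so τ_n = 0.806481.
Rearranging for μ₀: μ₀ = (μ_n·τ_n − τ_data·x̄)/τ₀ = (-12.4918·0.806481 − 0.789474·-13.0) / 0.017007 = 0.188763/0.017007 ≈ 11.1.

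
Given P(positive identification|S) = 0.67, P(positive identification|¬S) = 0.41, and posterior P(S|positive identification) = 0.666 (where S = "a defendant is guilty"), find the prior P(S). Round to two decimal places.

P(S) = 0.55

Bayes' rule in odds form gives O(S|E) = O(S)·[P(E|S)/P(E|¬S)], hence O(S) = O(S|E)/LR.
Posterior odds = 0.666/(1−0.666) = 1.9940. LR = 0.67/0.41 = 1.6341.
Prior odds = 1.9940/1.6341 = 1.2202, so P(S) = 1.2202/(1+1.2202) ≈ 0.55.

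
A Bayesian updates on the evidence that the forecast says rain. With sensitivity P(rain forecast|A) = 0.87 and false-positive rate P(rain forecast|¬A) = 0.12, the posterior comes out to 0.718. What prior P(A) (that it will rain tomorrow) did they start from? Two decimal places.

P(A) = 0.26

Bayes' rule in odds form gives O(A|E) = O(A)·[P(E|A)/P(E|¬A)], hence O(A) = O(A|E)/LR.
Posterior odds = 0.718/(1−0.718) = 2.5461. LR = 0.87/0.12 = 7.2500.
Prior odds = 2.5461/7.2500 = 0.3512, so P(A) = 0.3512/(1+0.3512) ≈ 0.26.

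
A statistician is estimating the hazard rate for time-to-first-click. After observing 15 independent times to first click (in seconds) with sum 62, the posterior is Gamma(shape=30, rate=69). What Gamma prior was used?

For an exponential likelihood with a Gamma(α, β) prior on the rate, n observations with total T give posterior Gamma(α+n, β+T).
So α = 30 − 15 = 15 and β = 69 − 62 = 7.

Gamma(shape=15, rate=7)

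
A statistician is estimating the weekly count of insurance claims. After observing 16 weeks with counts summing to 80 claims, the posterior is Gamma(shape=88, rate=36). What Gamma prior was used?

Gamma–Poisson conjugacy: posterior shape = α + Σxᵢ, posterior rate = β + n.
So α = 88 − 80 = 8 and β = 36 − 16 = 20.

Gamma(shape=8, rate=20)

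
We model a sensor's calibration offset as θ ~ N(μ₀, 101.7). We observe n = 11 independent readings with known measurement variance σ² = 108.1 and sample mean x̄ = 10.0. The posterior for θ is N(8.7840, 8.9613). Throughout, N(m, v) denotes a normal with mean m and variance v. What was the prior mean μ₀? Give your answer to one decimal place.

The posterior mean is a precision-weighted average: μ_n = (τ₀μ₀ + τ_data·x̄)/(τ₀+τ_data), with τ₀=1/σ₀² and τ_data=n/σ².
Here τ₀ = 1/101.7 = 0.009833 and τ_data = 11/108.1 = 0.101758, so τ_n = 0.111591.
Rearranging for μ₀: μ₀ = (μ_n·τ_n − τ_data·x̄)/τ₀ = (8.7840·0.111591 − 0.101758·10.0) / 0.009833 = -0.037365/0.009833 ≈ -3.8.

μ₀ = -3.8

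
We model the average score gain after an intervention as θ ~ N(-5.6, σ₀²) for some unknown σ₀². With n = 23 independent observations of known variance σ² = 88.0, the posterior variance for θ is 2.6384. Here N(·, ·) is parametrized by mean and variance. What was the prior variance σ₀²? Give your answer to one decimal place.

σ₀² = 8.5

For the Normal–Normal model with known σ², precisions add: τ_n = τ₀ + n/σ².
So 1/σ₀² = 1/2.6384 − 23/88.0 = 0.379018 − 0.261364 = 0.117654.
Hence σ₀² = 1/0.117654 ≈ 8.5.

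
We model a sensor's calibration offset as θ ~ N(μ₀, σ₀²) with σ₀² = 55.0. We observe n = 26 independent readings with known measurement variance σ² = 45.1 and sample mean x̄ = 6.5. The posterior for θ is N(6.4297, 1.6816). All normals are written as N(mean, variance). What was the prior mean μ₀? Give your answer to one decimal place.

The posterior mean is a precision-weighted average: μ_n = (τ₀μ₀ + τ_data·x̄)/(τ₀+τ_data), with τ₀=1/σ₀² and τ_data=n/σ².
Here τ₀ = 1/55.0 = 0.018182 and τ_data = 26/45.1 = 0.576497, so τ_n = 0.594679.
Rearranging for μ₀: μ₀ = (μ_n·τ_n − τ_data·x̄)/τ₀ = (6.4297·0.594679 − 0.576497·6.5) / 0.018182 = 0.076377/0.018182 ≈ 4.2.

μ₀ = 4.2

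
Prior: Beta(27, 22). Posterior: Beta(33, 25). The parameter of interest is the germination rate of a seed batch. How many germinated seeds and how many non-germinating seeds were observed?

A Beta(α, β) prior with s successes and f failures in binomial data gives a Beta(α+s, β+f) posterior.
So s = 33 − 27 = 6 and f = 25 − 22 = 3.

6 germinated seeds and 3 non-germinating seeds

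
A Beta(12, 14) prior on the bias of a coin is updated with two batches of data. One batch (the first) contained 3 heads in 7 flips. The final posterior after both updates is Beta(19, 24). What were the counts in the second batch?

Sequential conjugate updates are equivalent to a single update on the pooled data, so total successes = posterior α − prior α and total failures = posterior β − prior β.
Total across both batches: 19−12=7 heads, 24−14=10 tails.
Subtract the first batch: 7−3=4 heads and 10−4=6 tails.

4 heads and 6 tails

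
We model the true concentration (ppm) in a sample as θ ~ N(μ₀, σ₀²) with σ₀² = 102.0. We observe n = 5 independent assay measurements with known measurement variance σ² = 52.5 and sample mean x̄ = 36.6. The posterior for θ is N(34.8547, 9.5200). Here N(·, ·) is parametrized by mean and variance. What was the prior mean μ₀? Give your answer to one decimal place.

μ₀ = 17.9

With known observation variance, the Normal–Normal posterior has precision τ_n = τ₀ + n/σ² and mean μ_n = (τ₀μ₀ + (n/σ²)x̄)/τ_n.
Here τ₀ = 1/102.0 = 0.009804 and τ_data = 5/52.5 = 0.095238, so τ_n = 0.105042.
Rearranging for μ₀: μ₀ = (μ_n·τ_n − τ_data·x̄)/τ₀ = (34.8547·0.105042 − 0.095238·36.6) / 0.009804 = 0.175497/0.009804 ≈ 17.9.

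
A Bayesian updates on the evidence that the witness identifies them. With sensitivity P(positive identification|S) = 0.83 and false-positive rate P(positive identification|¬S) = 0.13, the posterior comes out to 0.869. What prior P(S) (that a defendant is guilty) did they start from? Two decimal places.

Bayes' rule in odds form gives O(S|E) = O(S)·[P(E|S)/P(E|¬S)], hence O(S) = O(S|E)/LR.
Posterior odds = 0.869/(1−0.869) = 6.6336. LR = 0.83/0.13 = 6.3846.
Prior odds = 6.6336/6.3846 = 1.0390, so P(S) = 1.0390/(1+1.0390) ≈ 0.51.

P(S) = 0.51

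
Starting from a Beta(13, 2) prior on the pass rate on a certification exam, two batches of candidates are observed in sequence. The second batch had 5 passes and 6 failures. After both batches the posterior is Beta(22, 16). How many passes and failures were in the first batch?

4 passes and 8 failures

Because Beta–binomial updating is additive in the counts, the combined data contributed (α_post−α_prior, β_post−β_prior) successes and failures.
Total across both batches: 22−13=9 passes, 16−2=14 failures.
Subtract the second batch: 9−5=4 passes and 14−6=8 failures.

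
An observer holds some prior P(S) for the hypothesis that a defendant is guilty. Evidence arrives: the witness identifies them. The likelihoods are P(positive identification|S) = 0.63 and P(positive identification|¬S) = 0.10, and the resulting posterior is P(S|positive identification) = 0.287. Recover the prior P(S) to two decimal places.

P(S) = 0.06

In odds form, posterior odds = prior odds × likelihood ratio, so prior odds = posterior odds ÷ LR.
Posterior odds = 0.287/(1−0.287) = 0.4025. LR = 0.63/0.10 = 6.3000.
Prior odds = 0.4025/6.3000 = 0.0639, so P(S) = 0.0639/(1+0.0639) ≈ 0.06.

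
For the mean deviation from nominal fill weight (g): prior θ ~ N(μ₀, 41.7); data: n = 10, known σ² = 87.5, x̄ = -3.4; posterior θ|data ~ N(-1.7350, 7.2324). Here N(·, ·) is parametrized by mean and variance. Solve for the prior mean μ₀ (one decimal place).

With known observation variance, the Normal–Normal posterior has precision τ_n = τ₀ + n/σ² and mean μ_n = (τ₀μ₀ + (n/σ²)x̄)/τ_n.
Here τ₀ = 1/41.7 = 0.023981 and τ_data = 10/87.5 = 0.114286, so τ_n = 0.138267.
Rearranging for μ₀: μ₀ = (μ_n·τ_n − τ_data·x̄)/τ₀ = (-1.7350·0.138267 − 0.114286·-3.4) / 0.023981 = 0.148679/0.023981 ≈ 6.2.

μ₀ = 6.2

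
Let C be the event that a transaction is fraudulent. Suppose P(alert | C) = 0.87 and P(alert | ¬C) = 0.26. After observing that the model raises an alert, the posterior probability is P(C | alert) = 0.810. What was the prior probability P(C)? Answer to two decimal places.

P(C) = 0.56

Bayes' rule in odds form gives O(C|E) = O(C)·[P(E|C)/P(E|¬C)], hence O(C) = O(C|E)/LR.
Posterior odds = 0.810/(1−0.810) = 4.2632. LR = 0.87/0.26 = 3.3462.
Prior odds = 4.2632/3.3462 = 1.2740, so P(C) = 1.2740/(1+1.2740) ≈ 0.56.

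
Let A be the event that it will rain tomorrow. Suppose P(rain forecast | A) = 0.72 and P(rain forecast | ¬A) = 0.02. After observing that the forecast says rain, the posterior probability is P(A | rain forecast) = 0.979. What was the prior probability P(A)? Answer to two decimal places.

P(A) = 0.56

In odds form, posterior odds = prior odds × likelihood ratio, so prior odds = posterior odds ÷ LR.
Posterior odds = 0.979/(1−0.979) = 46.6190. LR = 0.72/0.02 = 36.0000.
Prior odds = 46.6190/36.0000 = 1.2950, so P(A) = 1.2950/(1+1.2950) ≈ 0.56.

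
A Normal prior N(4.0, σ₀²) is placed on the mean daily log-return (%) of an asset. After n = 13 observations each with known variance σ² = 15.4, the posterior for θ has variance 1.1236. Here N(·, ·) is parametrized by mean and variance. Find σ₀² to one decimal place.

σ₀² = 21.8

For the Normal–Normal model with known σ², precisions add: τ_n = τ₀ + n/σ².
So 1/σ₀² = 1/1.1236 − 13/15.4 = 0.889996 − 0.844156 = 0.045840.
Hence σ₀² = 1/0.045840 ≈ 21.8.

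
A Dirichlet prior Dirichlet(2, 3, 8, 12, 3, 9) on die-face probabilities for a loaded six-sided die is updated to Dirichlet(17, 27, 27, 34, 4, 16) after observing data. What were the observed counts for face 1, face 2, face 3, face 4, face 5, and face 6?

counts (15, 24, 19, 22, 1, 7)

For a Dirichlet(α) prior with multinomial counts c, the posterior is Dirichlet(α + c) componentwise.
Counts are posterior − prior componentwise: 17−2=15, 27−3=24, 27−8=19, 34−12=22, 4−3=1, 16−9=7.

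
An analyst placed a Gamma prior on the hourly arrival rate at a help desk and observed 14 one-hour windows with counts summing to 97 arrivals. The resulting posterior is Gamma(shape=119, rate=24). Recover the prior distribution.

Gamma(shape=22, rate=10)

A Gamma(α, β) prior (rate parametrization) on a Poisson rate with n observations summing to S gives posterior Gamma(α+S, β+n).
So α = 119 − 97 = 22 and β = 24 − 14 = 10.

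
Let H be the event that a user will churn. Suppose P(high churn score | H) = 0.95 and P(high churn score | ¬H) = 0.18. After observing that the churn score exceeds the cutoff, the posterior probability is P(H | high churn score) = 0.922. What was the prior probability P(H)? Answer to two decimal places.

P(H) = 0.69

Bayes' rule in odds form gives O(H|E) = O(H)·[P(E|H)/P(E|¬H)], hence O(H) = O(H|E)/LR.
Posterior odds = 0.922/(1−0.922) = 11.8205. LR = 0.95/0.18 = 5.2778.
Prior odds = 11.8205/5.2778 = 2.2397, so P(H) = 2.2397/(1+2.2397) ≈ 0.69.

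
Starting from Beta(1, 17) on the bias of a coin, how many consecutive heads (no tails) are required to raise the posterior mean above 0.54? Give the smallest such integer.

After k heads and 0 tails the posterior is Beta(1+k, 17), with mean (1+k)/(1+17+k).
Set (1+k)/(18+k) > 0.54 and solve: k > (0.54·18 − 1)/(1 − 0.54) = 18.957.
The smallest integer exceeding 18.957 is 19, and checking k=19: (20)/(37) = 0.5405 > 0.54.

k = 19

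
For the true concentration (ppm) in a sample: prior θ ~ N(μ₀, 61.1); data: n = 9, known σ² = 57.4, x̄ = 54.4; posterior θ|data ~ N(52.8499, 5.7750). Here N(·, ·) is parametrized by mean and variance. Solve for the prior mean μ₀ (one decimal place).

μ₀ = 38.0

The posterior mean is a precision-weighted average: μ_n = (τ₀μ₀ + τ_data·x̄)/(τ₀+τ_data), with τ₀=1/σ₀² and τ_data=n/σ².
Here τ₀ = 1/61.1 = 0.016367 and τ_data = 9/57.4 = 0.156794, so τ_n = 0.173161.
Rearranging for μ₀: μ₀ = (μ_n·τ_n − τ_data·x̄)/τ₀ = (52.8499·0.173161 − 0.156794·54.4) / 0.016367 = 0.621948/0.016367 ≈ 38.0.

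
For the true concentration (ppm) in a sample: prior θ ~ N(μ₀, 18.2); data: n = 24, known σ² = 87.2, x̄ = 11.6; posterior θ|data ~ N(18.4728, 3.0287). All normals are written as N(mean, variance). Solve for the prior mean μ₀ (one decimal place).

μ₀ = 52.9

With known observation variance, the Normal–Normal posterior has precision τ_n = τ₀ + n/σ² and mean μ_n = (τ₀μ₀ + (n/σ²)x̄)/τ_n.
Here τ₀ = 1/18.2 = 0.054945 and τ_data = 24/87.2 = 0.275229, so τ_n = 0.330174.
Rearranging for μ₀: μ₀ = (μ_n·τ_n − τ_data·x̄)/τ₀ = (18.4728·0.330174 − 0.275229·11.6) / 0.054945 = 2.906582/0.054945 ≈ 52.9.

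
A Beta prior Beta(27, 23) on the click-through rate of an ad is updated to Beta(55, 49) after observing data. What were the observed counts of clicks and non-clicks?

Beta is conjugate to the binomial likelihood: posterior = Beta(a+s, b+f).
So s = 55 − 27 = 28 and f = 49 − 23 = 26.

28 clicks and 26 non-clicks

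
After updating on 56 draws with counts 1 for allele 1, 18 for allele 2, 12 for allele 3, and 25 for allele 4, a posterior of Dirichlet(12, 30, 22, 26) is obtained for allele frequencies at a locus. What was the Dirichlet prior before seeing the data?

For a Dirichlet(α) prior with multinomial counts c, the posterior is Dirichlet(α + c) componentwise.
Subtract each count from the matching posterior parameter: 12−1=11, 30−18=12, 22−12=10, 26−25=1.

Dirichlet(11, 12, 10, 1)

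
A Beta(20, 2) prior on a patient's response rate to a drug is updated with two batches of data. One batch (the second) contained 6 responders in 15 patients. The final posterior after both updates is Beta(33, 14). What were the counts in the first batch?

Sequential conjugate updates are equivalent to a single update on the pooled data, so total successes = posterior α − prior α and total failures = posterior β − prior β.
Total across both batches: 33−20=13 responders, 14−2=12 non-responders.
Subtract the second batch: 13−6=7 responders and 12−9=3 non-responders.

7 responders and 3 non-responders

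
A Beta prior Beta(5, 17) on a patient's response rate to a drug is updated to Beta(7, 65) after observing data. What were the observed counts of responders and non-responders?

Under Beta–binomial conjugacy the posterior parameters are (α+s, β+f).
So s = 7 − 5 = 2 and f = 65 − 17 = 48.

2 responders and 48 non-responders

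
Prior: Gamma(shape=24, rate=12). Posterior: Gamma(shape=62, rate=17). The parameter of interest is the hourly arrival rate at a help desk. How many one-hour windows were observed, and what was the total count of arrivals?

Gamma–Poisson conjugacy: posterior shape = α + Σxᵢ, posterior rate = β + n.
Matching: Σxᵢ = 62 − 24 = 38 and n = 17 − 12 = 5.

n = 5 one-hour windows with total 38 arrivals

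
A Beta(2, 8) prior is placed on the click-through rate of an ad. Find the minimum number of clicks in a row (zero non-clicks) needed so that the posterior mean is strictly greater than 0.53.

k = 8

After k clicks and 0 non-clicks the posterior is Beta(2+k, 8), with mean (2+k)/(2+8+k).
Set (2+k)/(10+k) > 0.53 and solve: k > (0.53·10 − 2)/(1 − 0.53) = 7.021.
The smallest integer exceeding 7.021 is 8.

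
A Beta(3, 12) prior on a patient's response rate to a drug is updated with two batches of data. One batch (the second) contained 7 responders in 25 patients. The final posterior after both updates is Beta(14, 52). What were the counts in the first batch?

Because Beta–binomial updating is additive in the counts, the combined data contributed (α_post−α_prior, β_post−β_prior) successes and failures.
Total across both batches: 14−3=11 responders, 52−12=40 non-responders.
Subtract the second batch: 11−7=4 responders and 40−18=22 non-responders.

4 responders and 22 non-responders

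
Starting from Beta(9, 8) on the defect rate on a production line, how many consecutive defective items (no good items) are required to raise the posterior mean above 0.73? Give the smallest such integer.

k = 13

After k defective items and 0 good items the posterior is Beta(9+k, 8), with mean (9+k)/(9+8+k).
Set (9+k)/(17+k) > 0.73 and solve: k > (0.73·17 − 9)/(1 − 0.73) = 12.630.
The smallest integer exceeding 12.630 is 13.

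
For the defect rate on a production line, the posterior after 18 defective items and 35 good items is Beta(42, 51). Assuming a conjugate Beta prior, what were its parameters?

A Beta(α, β) prior with s successes and f failures in binomial data gives a Beta(α+s, β+f) posterior.
So α = 42 − 18 = 24 and β = 51 − 35 = 16.

Beta(24, 16)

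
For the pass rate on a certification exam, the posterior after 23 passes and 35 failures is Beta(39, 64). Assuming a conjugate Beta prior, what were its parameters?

A Beta(a, b) prior with s successes and f failures in binomial data gives a Beta(a+s, b+f) posterior.
So a = 39 − 23 = 16 and b = 64 − 35 = 29.

Beta(16, 29)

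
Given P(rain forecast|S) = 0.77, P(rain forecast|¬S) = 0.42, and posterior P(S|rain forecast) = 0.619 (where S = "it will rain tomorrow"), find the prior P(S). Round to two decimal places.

P(S) = 0.47

In odds form, posterior odds = prior odds × likelihood ratio, so prior odds = posterior odds ÷ LR.
Posterior odds = 0.619/(1−0.619) = 1.6247. LR = 0.77/0.42 = 1.8333.
Prior odds = 1.6247/1.8333 = 0.8862, so P(S) = 0.8862/(1+0.8862) ≈ 0.47.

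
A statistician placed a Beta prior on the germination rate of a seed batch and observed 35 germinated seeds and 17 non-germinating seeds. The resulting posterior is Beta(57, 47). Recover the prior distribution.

Beta(22, 30)

A Beta(a, b) prior with s successes and f failures in binomial data gives a Beta(a+s, b+f) posterior.
So a = 57 − 35 = 22 and b = 47 − 17 = 30.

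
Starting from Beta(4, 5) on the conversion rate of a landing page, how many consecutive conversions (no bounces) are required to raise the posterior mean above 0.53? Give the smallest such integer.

k = 2

After k conversions and 0 bounces the posterior is Beta(4+k, 5), with mean (4+k)/(4+5+k).
Set (4+k)/(9+k) > 0.53 and solve: k > (0.53·9 − 4)/(1 − 0.53) = 1.638.
The smallest integer exceeding 1.638 is 2.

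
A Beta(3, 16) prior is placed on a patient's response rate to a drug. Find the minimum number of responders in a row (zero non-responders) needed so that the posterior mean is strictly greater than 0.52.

After k responders and 0 non-responders the posterior is Beta(3+k, 16), with mean (3+k)/(3+16+k).
Set (3+k)/(19+k) > 0.52 and solve: k > (0.52·19 − 3)/(1 − 0.52) = 14.333.
The smallest integer exceeding 14.333 is 15.

k = 15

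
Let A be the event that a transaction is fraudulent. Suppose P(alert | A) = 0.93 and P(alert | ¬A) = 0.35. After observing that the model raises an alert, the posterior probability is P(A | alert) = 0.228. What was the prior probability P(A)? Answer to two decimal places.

Bayes' rule in odds form gives O(A|E) = O(A)·[P(E|A)/P(E|¬A)], hence O(A) = O(A|E)/LR.
Posterior odds = 0.228/(1−0.228) = 0.2953. LR = 0.93/0.35 = 2.6571.
Prior odds = 0.2953/2.6571 = 0.1111, so P(A) = 0.1111/(1+0.1111) ≈ 0.10.

P(A) = 0.10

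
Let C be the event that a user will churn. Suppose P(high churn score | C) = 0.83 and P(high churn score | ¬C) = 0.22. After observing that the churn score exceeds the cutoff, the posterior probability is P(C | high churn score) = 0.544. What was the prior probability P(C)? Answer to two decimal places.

P(C) = 0.24

In odds form, posterior odds = prior odds × likelihood ratio, so prior odds = posterior odds ÷ LR.
Posterior odds = 0.544/(1−0.544) = 1.1930. LR = 0.83/0.22 = 3.7727.
Prior odds = 1.1930/3.7727 = 0.3162, so P(C) = 0.3162/(1+0.3162) ≈ 0.24.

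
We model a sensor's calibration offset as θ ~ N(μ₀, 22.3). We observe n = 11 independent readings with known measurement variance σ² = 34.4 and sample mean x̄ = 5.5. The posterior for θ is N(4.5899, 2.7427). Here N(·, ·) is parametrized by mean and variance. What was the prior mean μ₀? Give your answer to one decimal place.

With known observation variance, the Normal–Normal posterior has precision τ_n = τ₀ + n/σ² and mean μ_n = (τ₀μ₀ + (n/σ²)x̄)/τ_n.
Here τ₀ = 1/22.3 = 0.044843 and τ_data = 11/34.4 = 0.319767, so τ_n = 0.364610.
Rearranging for μ₀: μ₀ = (μ_n·τ_n − τ_data·x̄)/τ₀ = (4.5899·0.364610 − 0.319767·5.5) / 0.044843 = -0.085195/0.044843 ≈ -1.9.

μ₀ = -1.9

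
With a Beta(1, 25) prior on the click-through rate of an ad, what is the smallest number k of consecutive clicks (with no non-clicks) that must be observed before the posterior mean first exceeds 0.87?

k = 167

After k clicks and 0 non-clicks the posterior is Beta(1+k, 25), with mean (1+k)/(1+25+k).
Set (1+k)/(26+k) > 0.87 and solve: k > (0.87·26 − 1)/(1 − 0.87) = 166.308.
The smallest integer exceeding 166.308 is 167.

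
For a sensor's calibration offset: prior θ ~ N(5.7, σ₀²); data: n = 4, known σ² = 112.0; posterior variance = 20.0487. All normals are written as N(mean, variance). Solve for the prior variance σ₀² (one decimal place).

σ₀² = 70.6

For the Normal–Normal model with known σ², precisions add: τ_n = τ₀ + n/σ².
So 1/σ₀² = 1/20.0487 − 4/112.0 = 0.049879 − 0.035714 = 0.014165.
Hence σ₀² = 1/0.014165 ≈ 70.6.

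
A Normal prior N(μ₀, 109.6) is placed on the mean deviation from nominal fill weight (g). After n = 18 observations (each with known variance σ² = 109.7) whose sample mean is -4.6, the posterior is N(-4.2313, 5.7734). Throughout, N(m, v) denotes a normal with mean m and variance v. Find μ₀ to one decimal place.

μ₀ = 2.4

The posterior mean is a precision-weighted average: μ_n = (τ₀μ₀ + τ_data·x̄)/(τ₀+τ_data), with τ₀=1/σ₀² and τ_data=n/σ².
Here τ₀ = 1/109.6 = 0.009124 and τ_data = 18/109.7 = 0.164084, so τ_n = 0.173208.
Rearranging for μ₀: μ₀ = (μ_n·τ_n − τ_data·x̄)/τ₀ = (-4.2313·0.173208 − 0.164084·-4.6) / 0.009124 = 0.021891/0.009124 ≈ 2.4.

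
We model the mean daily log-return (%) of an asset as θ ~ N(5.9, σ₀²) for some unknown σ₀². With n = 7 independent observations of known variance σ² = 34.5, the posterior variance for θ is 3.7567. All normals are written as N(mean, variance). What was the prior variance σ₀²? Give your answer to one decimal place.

For the Normal–Normal model with known σ², precisions add: τ_n = τ₀ + n/σ².
So 1/σ₀² = 1/3.7567 − 7/34.5 = 0.266191 − 0.202899 = 0.063292.
Hence σ₀² = 1/0.063292 ≈ 15.8.

σ₀² = 15.8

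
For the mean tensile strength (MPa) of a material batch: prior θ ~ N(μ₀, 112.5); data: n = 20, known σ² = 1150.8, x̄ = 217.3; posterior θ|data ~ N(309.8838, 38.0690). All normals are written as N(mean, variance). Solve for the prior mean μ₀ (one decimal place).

μ₀ = 490.9

With known observation variance, the Normal–Normal posterior has precision τ_n = τ₀ + n/σ² and mean μ_n = (τ₀μ₀ + (n/σ²)x̄)/τ_n.
Here τ₀ = 1/112.5 = 0.008889 and τ_data = 20/1150.8 = 0.017379, so τ_n = 0.026268.
Rearranging for μ₀: μ₀ = (μ_n·τ_n − τ_data·x̄)/τ₀ = (309.8838·0.026268 − 0.017379·217.3) / 0.008889 = 4.363571/0.008889 ≈ 490.9.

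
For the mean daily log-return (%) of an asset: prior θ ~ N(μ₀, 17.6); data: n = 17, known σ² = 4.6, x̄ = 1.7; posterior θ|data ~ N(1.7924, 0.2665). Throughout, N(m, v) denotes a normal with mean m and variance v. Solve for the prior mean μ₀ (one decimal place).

With known observation variance, the Normal–Normal posterior has precision τ_n = τ₀ + n/σ² and mean μ_n = (τ₀μ₀ + (n/σ²)x̄)/τ_n.
Here τ₀ = 1/17.6 = 0.056818 and τ_data = 17/4.6 = 3.695652, so τ_n = 3.752470.
Rearranging for μ₀: μ₀ = (μ_n·τ_n − τ_data·x̄)/τ₀ = (1.7924·3.752470 − 3.695652·1.7) / 0.056818 = 0.443319/0.056818 ≈ 7.8.

μ₀ = 7.8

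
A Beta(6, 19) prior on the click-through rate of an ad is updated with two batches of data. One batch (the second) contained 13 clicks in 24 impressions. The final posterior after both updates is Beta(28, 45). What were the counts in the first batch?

Because Beta–binomial updating is additive in the counts, the combined data contributed (α_post−α_prior, β_post−β_prior) successes and failures.
Total across both batches: 28−6=22 clicks, 45−19=26 non-clicks.
Subtract the second batch: 22−13=9 clicks and 26−11=15 non-clicks.

9 clicks and 15 non-clicks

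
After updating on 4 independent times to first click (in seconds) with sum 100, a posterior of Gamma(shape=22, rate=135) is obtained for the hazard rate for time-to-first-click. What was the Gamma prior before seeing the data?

Gamma(shape=18, rate=35)

Gamma–exponential conjugacy: posterior shape = α + n, posterior rate = β + Σtᵢ.
So α = 22 − 4 = 18 and β = 135 − 100 = 35.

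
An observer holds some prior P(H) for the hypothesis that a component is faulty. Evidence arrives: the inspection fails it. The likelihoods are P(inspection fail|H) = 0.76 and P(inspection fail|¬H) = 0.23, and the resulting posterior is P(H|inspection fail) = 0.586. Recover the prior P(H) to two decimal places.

P(H) = 0.30

Bayes' rule in odds form gives O(H|E) = O(H)·[P(E|H)/P(E|¬H)], hence O(H) = O(H|E)/LR.
Posterior odds = 0.586/(1−0.586) = 1.4155. LR = 0.76/0.23 = 3.3043.
Prior odds = 1.4155/3.3043 = 0.4284, so P(H) = 0.4284/(1+0.4284) ≈ 0.30.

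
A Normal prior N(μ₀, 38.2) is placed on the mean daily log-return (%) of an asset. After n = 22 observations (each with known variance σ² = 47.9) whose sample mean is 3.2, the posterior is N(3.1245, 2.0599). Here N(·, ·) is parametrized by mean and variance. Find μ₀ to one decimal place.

The posterior mean is a precision-weighted average: μ_n = (τ₀μ₀ + τ_data·x̄)/(τ₀+τ_data), with τ₀=1/σ₀² and τ_data=n/σ².
Here τ₀ = 1/38.2 = 0.026178 and τ_data = 22/47.9 = 0.459290, so τ_n = 0.485468.
Rearranging for μ₀: μ₀ = (μ_n·τ_n − τ_data·x̄)/τ₀ = (3.1245·0.485468 − 0.459290·3.2) / 0.026178 = 0.047117/0.026178 ≈ 1.8.

μ₀ = 1.8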